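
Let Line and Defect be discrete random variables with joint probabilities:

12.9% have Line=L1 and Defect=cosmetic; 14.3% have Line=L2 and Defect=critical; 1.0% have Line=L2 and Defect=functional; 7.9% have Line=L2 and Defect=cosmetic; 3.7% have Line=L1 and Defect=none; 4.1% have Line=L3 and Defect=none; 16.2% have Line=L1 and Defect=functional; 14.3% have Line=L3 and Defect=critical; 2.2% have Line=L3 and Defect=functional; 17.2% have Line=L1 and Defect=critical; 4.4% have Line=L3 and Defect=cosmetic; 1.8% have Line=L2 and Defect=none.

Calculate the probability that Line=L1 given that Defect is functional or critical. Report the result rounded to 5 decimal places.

0.51227

P(Defect=functional) = 0.162 + 0.010 + 0.022 = 0.194.
P(Defect=critical) = 0.172 + 0.143 + 0.143 = 0.458.
P(Defect ∈ {functional, critical}) = 0.194 + 0.458 = 0.652; P(Line=L1, Defect ∈ {functional, critical}) = 0.162 + 0.172 = 0.334.
P(Line=L1 | Defect ∈ {functional, critical}) = 0.334/0.652 = 0.51227.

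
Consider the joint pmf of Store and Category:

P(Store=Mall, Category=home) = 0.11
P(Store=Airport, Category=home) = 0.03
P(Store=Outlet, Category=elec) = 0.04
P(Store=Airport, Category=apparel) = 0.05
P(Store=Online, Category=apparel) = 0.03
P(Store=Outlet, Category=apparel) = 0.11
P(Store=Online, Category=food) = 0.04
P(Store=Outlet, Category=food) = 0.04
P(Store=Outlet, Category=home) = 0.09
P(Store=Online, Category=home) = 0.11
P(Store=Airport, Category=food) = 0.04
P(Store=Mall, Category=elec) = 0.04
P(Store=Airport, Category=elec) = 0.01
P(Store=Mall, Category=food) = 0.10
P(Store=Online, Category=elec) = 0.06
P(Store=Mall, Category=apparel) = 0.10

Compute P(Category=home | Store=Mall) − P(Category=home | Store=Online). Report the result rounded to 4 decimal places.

P(Store=Mall) = 0.10 + 0.10 + 0.04 + 0.11 = 0.35; P(Category=home | Store=Mall) = 0.11/0.35 = 0.31429.
P(Store=Online) = 0.04 + 0.03 + 0.06 + 0.11 = 0.24; P(Category=home | Store=Online) = 0.11/0.24 = 0.45833.
Difference = -0.1440.

-0.1440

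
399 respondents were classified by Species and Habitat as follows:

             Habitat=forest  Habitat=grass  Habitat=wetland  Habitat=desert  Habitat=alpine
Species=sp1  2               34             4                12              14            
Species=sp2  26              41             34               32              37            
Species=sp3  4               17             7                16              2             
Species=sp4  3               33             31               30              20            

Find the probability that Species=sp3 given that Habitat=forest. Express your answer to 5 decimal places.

Total with Habitat=forest: 2 + 26 + 4 + 3 = 35.
P(Species=sp3 | Habitat=forest) = 4/35 = 0.11429.

0.11429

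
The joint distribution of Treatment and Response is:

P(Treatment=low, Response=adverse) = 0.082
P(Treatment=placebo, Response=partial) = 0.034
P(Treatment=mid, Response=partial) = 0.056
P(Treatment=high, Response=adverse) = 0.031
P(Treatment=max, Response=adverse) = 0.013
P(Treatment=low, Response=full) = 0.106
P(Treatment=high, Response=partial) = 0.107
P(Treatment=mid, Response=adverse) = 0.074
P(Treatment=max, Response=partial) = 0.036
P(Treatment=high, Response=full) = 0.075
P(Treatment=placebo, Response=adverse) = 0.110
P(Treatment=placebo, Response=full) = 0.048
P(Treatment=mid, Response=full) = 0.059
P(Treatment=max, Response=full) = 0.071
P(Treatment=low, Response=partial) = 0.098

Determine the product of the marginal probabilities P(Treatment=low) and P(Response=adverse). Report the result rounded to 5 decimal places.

P(Treatment=low) = 0.098 + 0.106 + 0.082 = 0.286.
P(Response=adverse) = 0.110 + 0.082 + 0.074 + 0.031 + 0.013 = 0.310.
Product: 0.286 × 0.310 = 0.08866.

0.08866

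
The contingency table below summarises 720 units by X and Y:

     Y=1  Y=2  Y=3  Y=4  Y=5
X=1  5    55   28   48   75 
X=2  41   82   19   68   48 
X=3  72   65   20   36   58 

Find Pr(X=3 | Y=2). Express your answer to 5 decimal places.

Total with Y=2: 55 + 82 + 65 = 202.
P(X=3 | Y=2) = 65/202 = 0.32178.

0.32178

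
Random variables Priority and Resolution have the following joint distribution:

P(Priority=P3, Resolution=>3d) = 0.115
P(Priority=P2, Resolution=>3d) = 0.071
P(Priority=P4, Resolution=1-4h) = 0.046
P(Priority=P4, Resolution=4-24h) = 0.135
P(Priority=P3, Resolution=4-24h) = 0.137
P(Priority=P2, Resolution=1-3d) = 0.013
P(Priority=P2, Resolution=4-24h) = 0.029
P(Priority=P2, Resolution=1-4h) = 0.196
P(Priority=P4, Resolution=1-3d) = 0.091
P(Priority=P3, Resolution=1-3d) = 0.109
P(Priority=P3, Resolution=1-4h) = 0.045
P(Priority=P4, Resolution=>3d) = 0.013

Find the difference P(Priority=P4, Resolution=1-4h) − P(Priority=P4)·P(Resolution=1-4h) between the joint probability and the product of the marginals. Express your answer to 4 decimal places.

P(Priority=P4) = 0.046 + 0.135 + 0.091 + 0.013 = 0.285.
P(Resolution=1-4h) = 0.196 + 0.045 + 0.046 = 0.287.
P(Priority=P4, Resolution=1-4h) − P(Priority=P4)P(Resolution=1-4h) = 0.046 − 0.285×0.287 = -0.0358.

-0.0358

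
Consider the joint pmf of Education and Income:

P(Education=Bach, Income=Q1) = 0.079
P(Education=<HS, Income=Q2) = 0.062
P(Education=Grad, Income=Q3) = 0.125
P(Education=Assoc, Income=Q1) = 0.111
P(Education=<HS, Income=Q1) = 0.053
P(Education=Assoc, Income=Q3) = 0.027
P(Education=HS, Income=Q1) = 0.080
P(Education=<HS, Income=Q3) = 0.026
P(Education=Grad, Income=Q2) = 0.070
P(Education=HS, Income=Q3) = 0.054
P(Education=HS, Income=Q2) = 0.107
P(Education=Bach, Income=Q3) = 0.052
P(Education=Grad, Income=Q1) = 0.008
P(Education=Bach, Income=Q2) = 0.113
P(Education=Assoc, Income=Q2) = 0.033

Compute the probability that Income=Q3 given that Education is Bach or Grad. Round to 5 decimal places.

0.39597

P(Education=Bach) = 0.079 + 0.113 + 0.052 = 0.244.
P(Education=Grad) = 0.008 + 0.070 + 0.125 = 0.203.
P(Education ∈ {Bach, Grad}) = 0.244 + 0.203 = 0.447; P(Income=Q3, Education ∈ {Bach, Grad}) = 0.052 + 0.125 = 0.177.
P(Income=Q3 | Education ∈ {Bach, Grad}) = 0.177/0.447 = 0.39597.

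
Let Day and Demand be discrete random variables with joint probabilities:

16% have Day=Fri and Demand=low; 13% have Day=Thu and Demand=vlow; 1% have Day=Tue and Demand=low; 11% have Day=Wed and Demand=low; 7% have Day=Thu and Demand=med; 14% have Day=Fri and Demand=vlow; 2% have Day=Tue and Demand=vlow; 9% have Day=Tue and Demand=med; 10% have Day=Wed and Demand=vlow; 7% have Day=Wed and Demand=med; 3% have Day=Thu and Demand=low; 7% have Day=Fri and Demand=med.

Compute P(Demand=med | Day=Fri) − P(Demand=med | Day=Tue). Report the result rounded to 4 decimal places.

-0.5608

P(Day=Fri) = 0.14 + 0.16 + 0.07 = 0.37; P(Demand=med | Day=Fri) = 0.07/0.37 = 0.18919.
P(Day=Tue) = 0.02 + 0.01 + 0.09 = 0.12; P(Demand=med | Day=Tue) = 0.09/0.12 = 0.75000.
Difference = -0.5608.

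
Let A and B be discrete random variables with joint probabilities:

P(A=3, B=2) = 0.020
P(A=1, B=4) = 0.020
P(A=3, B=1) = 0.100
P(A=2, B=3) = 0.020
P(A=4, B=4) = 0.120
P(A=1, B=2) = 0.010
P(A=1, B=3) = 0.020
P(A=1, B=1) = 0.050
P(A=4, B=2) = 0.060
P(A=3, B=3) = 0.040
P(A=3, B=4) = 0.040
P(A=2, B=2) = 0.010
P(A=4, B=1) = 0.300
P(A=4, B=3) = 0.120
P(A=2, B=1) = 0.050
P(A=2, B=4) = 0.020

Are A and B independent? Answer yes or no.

Every cell satisfies P(A,B) = P(A)·P(B). For instance P(A=3) = 0.200, P(B=1) = 0.500, and 0.200×0.500 = 0.100 matches the joint entry. So A and B are independent.

yes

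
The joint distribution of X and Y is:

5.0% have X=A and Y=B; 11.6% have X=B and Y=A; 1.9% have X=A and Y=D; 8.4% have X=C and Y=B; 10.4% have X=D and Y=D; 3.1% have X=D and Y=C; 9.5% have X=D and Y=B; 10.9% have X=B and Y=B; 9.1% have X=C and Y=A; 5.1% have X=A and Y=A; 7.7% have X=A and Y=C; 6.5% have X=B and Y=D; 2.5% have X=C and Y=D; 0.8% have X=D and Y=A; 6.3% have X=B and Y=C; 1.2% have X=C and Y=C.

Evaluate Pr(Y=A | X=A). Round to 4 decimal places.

0.2589

P(X=A) = 0.051 + 0.050 + 0.077 + 0.019 = 0.197.
P(Y=A | X=A) = 0.051/0.197 = 0.2589.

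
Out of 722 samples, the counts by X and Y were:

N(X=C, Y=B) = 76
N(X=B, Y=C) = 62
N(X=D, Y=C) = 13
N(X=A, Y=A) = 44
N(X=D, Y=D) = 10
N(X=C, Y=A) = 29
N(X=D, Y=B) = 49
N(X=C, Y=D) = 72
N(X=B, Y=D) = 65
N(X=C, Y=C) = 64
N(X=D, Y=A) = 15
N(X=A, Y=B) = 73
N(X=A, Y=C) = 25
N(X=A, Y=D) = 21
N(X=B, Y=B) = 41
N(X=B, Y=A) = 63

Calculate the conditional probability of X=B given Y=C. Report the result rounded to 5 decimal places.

Total with Y=C: 25 + 62 + 64 + 13 = 164.
P(X=B | Y=C) = 62/164 = 0.37805.

0.37805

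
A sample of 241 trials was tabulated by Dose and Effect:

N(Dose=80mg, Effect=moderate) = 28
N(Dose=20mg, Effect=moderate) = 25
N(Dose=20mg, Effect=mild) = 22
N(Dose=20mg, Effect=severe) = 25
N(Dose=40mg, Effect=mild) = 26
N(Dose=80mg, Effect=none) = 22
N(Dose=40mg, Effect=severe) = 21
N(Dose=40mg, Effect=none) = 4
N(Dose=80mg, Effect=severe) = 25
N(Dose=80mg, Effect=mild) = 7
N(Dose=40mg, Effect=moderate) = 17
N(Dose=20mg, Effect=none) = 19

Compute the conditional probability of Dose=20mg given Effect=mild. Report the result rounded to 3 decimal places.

0.400

Total with Effect=mild: 22 + 26 + 7 = 55.
P(Dose=20mg | Effect=mild) = 22/55 = 0.400.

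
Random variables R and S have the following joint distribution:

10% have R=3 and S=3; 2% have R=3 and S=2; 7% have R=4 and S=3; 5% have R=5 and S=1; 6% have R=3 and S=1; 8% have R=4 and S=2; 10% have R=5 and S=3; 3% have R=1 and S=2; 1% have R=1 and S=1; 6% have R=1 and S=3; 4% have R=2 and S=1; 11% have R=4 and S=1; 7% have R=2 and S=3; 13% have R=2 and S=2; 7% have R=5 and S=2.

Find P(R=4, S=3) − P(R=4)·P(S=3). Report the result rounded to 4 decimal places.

P(R=4) = 0.11 + 0.08 + 0.07 = 0.26.
P(S=3) = 0.06 + 0.07 + 0.10 + 0.07 + 0.10 = 0.40.
P(R=4, S=3) − P(R=4)P(S=3) = 0.07 − 0.26×0.40 = -0.0340.

-0.0340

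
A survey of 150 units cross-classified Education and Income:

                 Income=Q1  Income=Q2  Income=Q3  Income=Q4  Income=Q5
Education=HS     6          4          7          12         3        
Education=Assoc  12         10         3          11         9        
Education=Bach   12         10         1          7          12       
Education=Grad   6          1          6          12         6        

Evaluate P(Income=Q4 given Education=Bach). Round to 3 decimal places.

0.167

Total with Education=Bach: 12 + 10 + 1 + 7 + 12 = 42.
P(Income=Q4 | Education=Bach) = 7/42 = 0.167.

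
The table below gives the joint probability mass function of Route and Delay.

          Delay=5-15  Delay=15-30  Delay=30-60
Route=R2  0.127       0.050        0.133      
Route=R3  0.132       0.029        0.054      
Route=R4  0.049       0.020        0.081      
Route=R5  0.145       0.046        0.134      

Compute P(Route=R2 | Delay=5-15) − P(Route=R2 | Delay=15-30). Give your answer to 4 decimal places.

P(Delay=5-15) = 0.127 + 0.132 + 0.049 + 0.145 = 0.453; P(Route=R2 | Delay=5-15) = 0.127/0.453 = 0.28035.
P(Delay=15-30) = 0.050 + 0.029 + 0.020 + 0.046 = 0.145; P(Route=R2 | Delay=15-30) = 0.050/0.145 = 0.34483.
Difference = -0.0645.

-0.0645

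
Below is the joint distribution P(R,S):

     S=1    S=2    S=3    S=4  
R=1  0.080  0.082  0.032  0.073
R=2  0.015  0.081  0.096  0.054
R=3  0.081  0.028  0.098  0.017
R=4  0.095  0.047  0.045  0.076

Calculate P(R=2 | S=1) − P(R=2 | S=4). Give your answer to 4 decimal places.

-0.1901

P(S=1) = 0.080 + 0.015 + 0.081 + 0.095 = 0.271; P(R=2 | S=1) = 0.015/0.271 = 0.05535.
P(S=4) = 0.073 + 0.054 + 0.017 + 0.076 = 0.220; P(R=2 | S=4) = 0.054/0.220 = 0.24545.
Difference = -0.1901.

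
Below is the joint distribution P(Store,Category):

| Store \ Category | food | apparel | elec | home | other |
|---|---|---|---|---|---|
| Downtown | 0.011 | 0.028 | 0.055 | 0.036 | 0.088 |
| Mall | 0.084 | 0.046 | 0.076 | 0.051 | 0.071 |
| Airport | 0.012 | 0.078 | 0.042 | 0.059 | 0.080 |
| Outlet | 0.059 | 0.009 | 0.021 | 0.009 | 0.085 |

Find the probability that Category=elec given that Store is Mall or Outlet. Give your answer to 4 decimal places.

0.1898

P(Store=Mall) = 0.084 + 0.046 + 0.076 + 0.051 + 0.071 = 0.328.
P(Store=Outlet) = 0.059 + 0.009 + 0.021 + 0.009 + 0.085 = 0.183.
P(Store ∈ {Mall, Outlet}) = 0.328 + 0.183 = 0.511; P(Category=elec, Store ∈ {Mall, Outlet}) = 0.076 + 0.021 = 0.097.
P(Category=elec | Store ∈ {Mall, Outlet}) = 0.097/0.511 = 0.1898.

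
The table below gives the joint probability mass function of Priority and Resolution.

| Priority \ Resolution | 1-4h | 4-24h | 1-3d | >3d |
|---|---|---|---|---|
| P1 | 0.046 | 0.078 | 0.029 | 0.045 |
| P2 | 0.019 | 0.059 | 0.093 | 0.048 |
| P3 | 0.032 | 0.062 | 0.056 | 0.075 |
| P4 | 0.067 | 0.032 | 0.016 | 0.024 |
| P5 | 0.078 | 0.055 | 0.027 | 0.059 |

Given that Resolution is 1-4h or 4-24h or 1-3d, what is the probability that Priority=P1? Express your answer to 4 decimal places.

P(Resolution=1-4h) = 0.046 + 0.019 + 0.032 + 0.067 + 0.078 = 0.242.
P(Resolution=4-24h) = 0.078 + 0.059 + 0.062 + 0.032 + 0.055 = 0.286.
P(Resolution=1-3d) = 0.029 + 0.093 + 0.056 + 0.016 + 0.027 = 0.221.
P(Resolution ∈ {1-4h, 4-24h, 1-3d}) = 0.242 + 0.286 + 0.221 = 0.749; P(Priority=P1, Resolution ∈ {1-4h, 4-24h, 1-3d}) = 0.046 + 0.078 + 0.029 = 0.153.
P(Priority=P1 | Resolution ∈ {1-4h, 4-24h, 1-3d}) = 0.153/0.749 = 0.2043.

0.2043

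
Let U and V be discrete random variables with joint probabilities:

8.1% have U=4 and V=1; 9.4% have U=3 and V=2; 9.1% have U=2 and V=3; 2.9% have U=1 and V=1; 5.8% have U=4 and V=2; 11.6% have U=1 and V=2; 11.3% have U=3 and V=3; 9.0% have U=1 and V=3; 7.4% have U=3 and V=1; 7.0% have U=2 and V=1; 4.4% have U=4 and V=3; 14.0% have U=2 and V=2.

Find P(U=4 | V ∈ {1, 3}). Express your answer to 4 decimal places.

0.2111

P(V=1) = 0.029 + 0.070 + 0.074 + 0.081 = 0.254.
P(V=3) = 0.090 + 0.091 + 0.113 + 0.044 = 0.338.
P(V ∈ {1, 3}) = 0.254 + 0.338 = 0.592; P(U=4, V ∈ {1, 3}) = 0.081 + 0.044 = 0.125.
P(U=4 | V ∈ {1, 3}) = 0.125/0.592 = 0.2111.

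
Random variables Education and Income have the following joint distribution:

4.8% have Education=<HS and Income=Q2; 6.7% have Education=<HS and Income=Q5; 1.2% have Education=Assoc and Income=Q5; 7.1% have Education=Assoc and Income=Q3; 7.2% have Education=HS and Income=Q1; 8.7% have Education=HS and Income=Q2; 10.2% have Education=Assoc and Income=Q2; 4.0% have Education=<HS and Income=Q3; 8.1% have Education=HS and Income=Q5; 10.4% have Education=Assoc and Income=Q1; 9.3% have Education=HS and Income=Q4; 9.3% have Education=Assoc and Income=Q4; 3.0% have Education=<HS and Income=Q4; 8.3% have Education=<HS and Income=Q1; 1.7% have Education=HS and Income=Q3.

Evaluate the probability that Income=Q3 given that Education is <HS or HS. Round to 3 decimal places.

0.092

P(Education=<HS) = 0.083 + 0.048 + 0.040 + 0.030 + 0.067 = 0.268.
P(Education=HS) = 0.072 + 0.087 + 0.017 + 0.093 + 0.081 = 0.350.
P(Education ∈ {<HS, HS}) = 0.268 + 0.350 = 0.618; P(Income=Q3, Education ∈ {<HS, HS}) = 0.040 + 0.017 = 0.057.
P(Income=Q3 | Education ∈ {<HS, HS}) = 0.057/0.618 = 0.092.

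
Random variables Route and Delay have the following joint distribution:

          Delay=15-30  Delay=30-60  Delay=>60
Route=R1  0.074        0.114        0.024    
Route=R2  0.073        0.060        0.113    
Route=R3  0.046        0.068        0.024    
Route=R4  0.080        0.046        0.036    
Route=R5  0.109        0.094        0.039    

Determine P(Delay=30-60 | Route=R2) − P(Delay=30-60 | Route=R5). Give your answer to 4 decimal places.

P(Route=R2) = 0.073 + 0.060 + 0.113 = 0.246; P(Delay=30-60 | Route=R2) = 0.060/0.246 = 0.24390.
P(Route=R5) = 0.109 + 0.094 + 0.039 = 0.242; P(Delay=30-60 | Route=R5) = 0.094/0.242 = 0.38843.
Difference = -0.1445.

-0.1445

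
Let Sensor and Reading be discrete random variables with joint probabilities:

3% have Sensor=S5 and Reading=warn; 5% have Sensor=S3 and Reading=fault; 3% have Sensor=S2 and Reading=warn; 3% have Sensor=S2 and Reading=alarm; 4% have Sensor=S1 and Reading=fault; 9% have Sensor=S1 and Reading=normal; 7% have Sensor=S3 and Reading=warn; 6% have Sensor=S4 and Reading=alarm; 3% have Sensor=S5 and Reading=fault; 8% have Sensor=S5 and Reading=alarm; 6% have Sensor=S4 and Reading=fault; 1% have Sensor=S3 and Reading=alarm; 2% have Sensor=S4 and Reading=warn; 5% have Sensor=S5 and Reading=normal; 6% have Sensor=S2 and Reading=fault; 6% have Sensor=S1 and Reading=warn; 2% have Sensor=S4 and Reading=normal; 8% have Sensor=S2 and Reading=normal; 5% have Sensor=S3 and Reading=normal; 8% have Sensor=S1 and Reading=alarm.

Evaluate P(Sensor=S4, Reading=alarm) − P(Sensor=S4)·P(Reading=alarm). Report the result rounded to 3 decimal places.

0.018

P(Sensor=S4) = 0.02 + 0.02 + 0.06 + 0.06 = 0.16.
P(Reading=alarm) = 0.08 + 0.03 + 0.01 + 0.06 + 0.08 = 0.26.
P(Sensor=S4, Reading=alarm) − P(Sensor=S4)P(Reading=alarm) = 0.06 − 0.16×0.26 = 0.018.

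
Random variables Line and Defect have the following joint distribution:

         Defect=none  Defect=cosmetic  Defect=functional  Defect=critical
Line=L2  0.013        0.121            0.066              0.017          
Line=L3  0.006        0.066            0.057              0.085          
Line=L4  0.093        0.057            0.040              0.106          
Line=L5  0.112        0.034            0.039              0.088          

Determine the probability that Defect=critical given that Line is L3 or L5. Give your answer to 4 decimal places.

P(Line=L3) = 0.006 + 0.066 + 0.057 + 0.085 = 0.214.
P(Line=L5) = 0.112 + 0.034 + 0.039 + 0.088 = 0.273.
P(Line ∈ {L3, L5}) = 0.214 + 0.273 = 0.487; P(Defect=critical, Line ∈ {L3, L5}) = 0.085 + 0.088 = 0.173.
P(Defect=critical | Line ∈ {L3, L5}) = 0.173/0.487 = 0.3552.

0.3552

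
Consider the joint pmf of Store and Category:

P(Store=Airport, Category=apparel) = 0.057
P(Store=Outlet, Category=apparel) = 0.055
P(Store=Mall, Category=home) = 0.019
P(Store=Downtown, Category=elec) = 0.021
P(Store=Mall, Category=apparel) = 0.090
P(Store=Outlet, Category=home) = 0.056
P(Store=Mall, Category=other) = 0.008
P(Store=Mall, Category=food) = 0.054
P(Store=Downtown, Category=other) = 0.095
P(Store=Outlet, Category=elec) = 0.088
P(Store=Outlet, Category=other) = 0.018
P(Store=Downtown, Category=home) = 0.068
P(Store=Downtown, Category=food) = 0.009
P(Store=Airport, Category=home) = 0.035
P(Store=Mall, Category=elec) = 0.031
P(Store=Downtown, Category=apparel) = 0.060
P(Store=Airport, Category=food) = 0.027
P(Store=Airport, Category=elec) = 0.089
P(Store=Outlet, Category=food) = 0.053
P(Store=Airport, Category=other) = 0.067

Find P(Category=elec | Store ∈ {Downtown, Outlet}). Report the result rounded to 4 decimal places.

0.2084

P(Store=Downtown) = 0.009 + 0.060 + 0.021 + 0.068 + 0.095 = 0.253.
P(Store=Outlet) = 0.053 + 0.055 + 0.088 + 0.056 + 0.018 = 0.270.
P(Store ∈ {Downtown, Outlet}) = 0.253 + 0.270 = 0.523; P(Category=elec, Store ∈ {Downtown, Outlet}) = 0.021 + 0.088 = 0.109.
P(Category=elec | Store ∈ {Downtown, Outlet}) = 0.109/0.523 = 0.2084.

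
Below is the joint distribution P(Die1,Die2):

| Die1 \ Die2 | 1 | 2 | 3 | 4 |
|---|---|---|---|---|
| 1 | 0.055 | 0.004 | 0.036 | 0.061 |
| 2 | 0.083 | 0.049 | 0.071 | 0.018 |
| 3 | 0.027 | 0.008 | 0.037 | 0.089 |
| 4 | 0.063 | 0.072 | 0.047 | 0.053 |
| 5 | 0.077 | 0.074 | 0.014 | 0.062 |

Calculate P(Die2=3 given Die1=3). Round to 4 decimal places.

0.2298

P(Die1=3) = 0.027 + 0.008 + 0.037 + 0.089 = 0.161.
P(Die2=3 | Die1=3) = 0.037/0.161 = 0.2298.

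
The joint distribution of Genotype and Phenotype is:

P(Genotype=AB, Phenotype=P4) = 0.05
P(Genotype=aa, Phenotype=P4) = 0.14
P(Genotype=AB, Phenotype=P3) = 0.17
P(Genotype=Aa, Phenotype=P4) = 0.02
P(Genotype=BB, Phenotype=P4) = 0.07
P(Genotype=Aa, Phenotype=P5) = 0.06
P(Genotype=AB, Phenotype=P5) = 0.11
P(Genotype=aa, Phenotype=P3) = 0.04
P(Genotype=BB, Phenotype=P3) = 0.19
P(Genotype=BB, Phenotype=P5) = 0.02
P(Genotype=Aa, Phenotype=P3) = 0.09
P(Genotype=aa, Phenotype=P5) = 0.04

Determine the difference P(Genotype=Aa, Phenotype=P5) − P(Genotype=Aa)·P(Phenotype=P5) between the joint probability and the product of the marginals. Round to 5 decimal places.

P(Genotype=Aa) = 0.09 + 0.02 + 0.06 = 0.17.
P(Phenotype=P5) = 0.06 + 0.04 + 0.11 + 0.02 = 0.23.
P(Genotype=Aa, Phenotype=P5) − P(Genotype=Aa)P(Phenotype=P5) = 0.06 − 0.17×0.23 = 0.02090.

0.02090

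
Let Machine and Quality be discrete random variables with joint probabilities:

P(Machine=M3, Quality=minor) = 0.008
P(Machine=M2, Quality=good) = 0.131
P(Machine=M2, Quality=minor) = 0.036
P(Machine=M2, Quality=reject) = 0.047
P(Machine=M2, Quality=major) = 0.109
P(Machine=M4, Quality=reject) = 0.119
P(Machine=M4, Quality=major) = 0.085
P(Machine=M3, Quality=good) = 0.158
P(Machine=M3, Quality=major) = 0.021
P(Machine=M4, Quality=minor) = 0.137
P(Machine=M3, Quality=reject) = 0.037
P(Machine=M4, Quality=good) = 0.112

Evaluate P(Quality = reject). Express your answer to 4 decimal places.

0.2030

P(Quality=reject) = 0.047 + 0.037 + 0.119 = 0.203.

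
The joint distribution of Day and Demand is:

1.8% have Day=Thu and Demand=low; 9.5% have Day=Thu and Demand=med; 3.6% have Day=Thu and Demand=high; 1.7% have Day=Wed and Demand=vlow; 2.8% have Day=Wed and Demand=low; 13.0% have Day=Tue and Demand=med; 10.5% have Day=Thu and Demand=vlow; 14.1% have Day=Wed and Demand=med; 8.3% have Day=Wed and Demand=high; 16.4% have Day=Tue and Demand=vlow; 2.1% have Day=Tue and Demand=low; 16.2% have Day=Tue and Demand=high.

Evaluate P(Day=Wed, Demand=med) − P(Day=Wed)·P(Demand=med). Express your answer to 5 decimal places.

0.04255

P(Day=Wed) = 0.017 + 0.028 + 0.141 + 0.083 = 0.269.
P(Demand=med) = 0.130 + 0.141 + 0.095 = 0.366.
P(Day=Wed, Demand=med) − P(Day=Wed)P(Demand=med) = 0.141 − 0.269×0.366 = 0.04255.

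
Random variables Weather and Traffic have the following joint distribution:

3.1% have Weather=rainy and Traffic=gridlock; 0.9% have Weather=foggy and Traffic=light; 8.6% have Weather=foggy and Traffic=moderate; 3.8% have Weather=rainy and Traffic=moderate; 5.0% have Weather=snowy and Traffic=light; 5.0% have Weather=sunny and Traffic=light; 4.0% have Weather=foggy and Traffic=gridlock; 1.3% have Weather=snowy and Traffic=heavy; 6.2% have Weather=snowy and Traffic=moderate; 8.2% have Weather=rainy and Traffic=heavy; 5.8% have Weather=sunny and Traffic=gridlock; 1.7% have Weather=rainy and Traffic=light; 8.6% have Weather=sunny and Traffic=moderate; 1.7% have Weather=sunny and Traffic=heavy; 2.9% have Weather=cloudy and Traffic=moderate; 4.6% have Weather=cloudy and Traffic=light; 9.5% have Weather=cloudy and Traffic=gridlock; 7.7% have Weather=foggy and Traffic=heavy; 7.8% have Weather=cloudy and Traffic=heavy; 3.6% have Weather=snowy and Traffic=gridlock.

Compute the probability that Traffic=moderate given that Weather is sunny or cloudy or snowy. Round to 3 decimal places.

P(Weather=sunny) = 0.050 + 0.086 + 0.017 + 0.058 = 0.211.
P(Weather=cloudy) = 0.046 + 0.029 + 0.078 + 0.095 = 0.248.
P(Weather=snowy) = 0.050 + 0.062 + 0.013 + 0.036 = 0.161.
P(Weather ∈ {sunny, cloudy, snowy}) = 0.211 + 0.248 + 0.161 = 0.620; P(Traffic=moderate, Weather ∈ {sunny, cloudy, snowy}) = 0.086 + 0.029 + 0.062 = 0.177.
P(Traffic=moderate | Weather ∈ {sunny, cloudy, snowy}) = 0.177/0.620 = 0.285.

0.285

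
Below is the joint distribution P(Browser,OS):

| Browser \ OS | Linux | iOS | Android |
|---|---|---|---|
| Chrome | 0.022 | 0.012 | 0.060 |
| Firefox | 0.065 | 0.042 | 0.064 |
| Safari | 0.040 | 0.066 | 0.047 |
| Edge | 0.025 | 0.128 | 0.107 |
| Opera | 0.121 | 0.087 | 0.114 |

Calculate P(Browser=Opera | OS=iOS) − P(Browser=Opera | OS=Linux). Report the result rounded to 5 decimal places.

P(OS=iOS) = 0.012 + 0.042 + 0.066 + 0.128 + 0.087 = 0.335; P(Browser=Opera | OS=iOS) = 0.087/0.335 = 0.259701.
P(OS=Linux) = 0.022 + 0.065 + 0.040 + 0.025 + 0.121 = 0.273; P(Browser=Opera | OS=Linux) = 0.121/0.273 = 0.443223.
Difference = -0.18352.

-0.18352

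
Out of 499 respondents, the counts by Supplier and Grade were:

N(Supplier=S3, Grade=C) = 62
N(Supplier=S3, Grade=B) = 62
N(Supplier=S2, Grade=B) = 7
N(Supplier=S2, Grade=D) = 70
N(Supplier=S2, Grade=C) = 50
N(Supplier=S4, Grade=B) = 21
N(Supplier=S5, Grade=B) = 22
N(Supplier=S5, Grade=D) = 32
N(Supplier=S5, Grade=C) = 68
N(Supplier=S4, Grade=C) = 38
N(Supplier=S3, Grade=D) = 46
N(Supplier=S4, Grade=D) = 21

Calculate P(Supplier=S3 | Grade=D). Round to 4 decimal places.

Total with Grade=D: 70 + 46 + 21 + 32 = 169.
P(Supplier=S3 | Grade=D) = 46/169 = 0.2722.

0.2722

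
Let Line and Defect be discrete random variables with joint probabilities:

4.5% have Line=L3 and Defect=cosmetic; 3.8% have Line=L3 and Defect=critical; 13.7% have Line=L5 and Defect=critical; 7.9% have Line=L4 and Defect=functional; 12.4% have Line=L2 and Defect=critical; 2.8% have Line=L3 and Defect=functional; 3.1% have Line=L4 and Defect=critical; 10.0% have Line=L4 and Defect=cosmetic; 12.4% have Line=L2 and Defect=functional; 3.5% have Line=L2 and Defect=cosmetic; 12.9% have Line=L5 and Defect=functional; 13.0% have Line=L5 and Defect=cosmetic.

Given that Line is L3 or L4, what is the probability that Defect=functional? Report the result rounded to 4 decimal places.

0.3333

P(Line=L3) = 0.045 + 0.028 + 0.038 = 0.111.
P(Line=L4) = 0.100 + 0.079 + 0.031 = 0.210.
P(Line ∈ {L3, L4}) = 0.111 + 0.210 = 0.321; P(Defect=functional, Line ∈ {L3, L4}) = 0.028 + 0.079 = 0.107.
P(Defect=functional | Line ∈ {L3, L4}) = 0.107/0.321 = 0.3333.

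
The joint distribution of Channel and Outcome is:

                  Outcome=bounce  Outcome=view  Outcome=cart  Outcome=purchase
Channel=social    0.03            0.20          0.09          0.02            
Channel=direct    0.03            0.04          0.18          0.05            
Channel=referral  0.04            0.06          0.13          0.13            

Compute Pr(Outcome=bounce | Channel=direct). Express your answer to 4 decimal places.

P(Channel=direct) = 0.03 + 0.04 + 0.18 + 0.05 = 0.30.
P(Outcome=bounce | Channel=direct) = 0.03/0.30 = 0.1000.

0.1000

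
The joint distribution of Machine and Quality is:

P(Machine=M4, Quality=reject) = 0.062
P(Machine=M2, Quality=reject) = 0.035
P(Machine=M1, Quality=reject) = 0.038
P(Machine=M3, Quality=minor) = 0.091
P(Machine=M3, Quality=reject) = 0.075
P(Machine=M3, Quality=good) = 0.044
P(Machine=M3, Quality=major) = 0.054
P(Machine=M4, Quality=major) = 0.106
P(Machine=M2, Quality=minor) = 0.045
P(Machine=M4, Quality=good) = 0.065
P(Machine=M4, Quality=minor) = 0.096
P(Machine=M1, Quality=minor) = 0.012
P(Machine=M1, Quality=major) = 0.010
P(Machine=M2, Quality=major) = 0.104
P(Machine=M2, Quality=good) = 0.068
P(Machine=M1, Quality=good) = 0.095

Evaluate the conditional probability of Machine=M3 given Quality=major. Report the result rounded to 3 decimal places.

0.197

P(Quality=major) = 0.010 + 0.104 + 0.054 + 0.106 = 0.274.
P(Machine=M3 | Quality=major) = 0.054/0.274 = 0.197.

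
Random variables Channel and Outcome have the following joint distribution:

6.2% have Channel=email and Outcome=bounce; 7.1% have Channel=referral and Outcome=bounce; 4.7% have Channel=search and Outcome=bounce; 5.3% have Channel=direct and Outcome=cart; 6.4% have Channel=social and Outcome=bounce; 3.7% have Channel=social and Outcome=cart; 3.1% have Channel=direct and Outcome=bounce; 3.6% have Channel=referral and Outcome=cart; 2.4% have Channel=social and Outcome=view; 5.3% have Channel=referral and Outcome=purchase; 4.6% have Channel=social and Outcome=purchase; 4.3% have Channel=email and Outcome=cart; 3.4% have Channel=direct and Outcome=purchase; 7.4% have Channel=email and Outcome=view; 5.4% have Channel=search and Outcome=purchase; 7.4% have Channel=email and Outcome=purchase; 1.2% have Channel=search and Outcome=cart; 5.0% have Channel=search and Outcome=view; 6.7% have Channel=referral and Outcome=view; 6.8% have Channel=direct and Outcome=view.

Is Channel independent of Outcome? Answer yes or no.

P(Channel=social) = 0.171 and P(Outcome=view) = 0.283, so their product is 0.04839, but P(Channel=social, Outcome=view) = 0.024. Since these differ, Channel and Outcome are not independent.

no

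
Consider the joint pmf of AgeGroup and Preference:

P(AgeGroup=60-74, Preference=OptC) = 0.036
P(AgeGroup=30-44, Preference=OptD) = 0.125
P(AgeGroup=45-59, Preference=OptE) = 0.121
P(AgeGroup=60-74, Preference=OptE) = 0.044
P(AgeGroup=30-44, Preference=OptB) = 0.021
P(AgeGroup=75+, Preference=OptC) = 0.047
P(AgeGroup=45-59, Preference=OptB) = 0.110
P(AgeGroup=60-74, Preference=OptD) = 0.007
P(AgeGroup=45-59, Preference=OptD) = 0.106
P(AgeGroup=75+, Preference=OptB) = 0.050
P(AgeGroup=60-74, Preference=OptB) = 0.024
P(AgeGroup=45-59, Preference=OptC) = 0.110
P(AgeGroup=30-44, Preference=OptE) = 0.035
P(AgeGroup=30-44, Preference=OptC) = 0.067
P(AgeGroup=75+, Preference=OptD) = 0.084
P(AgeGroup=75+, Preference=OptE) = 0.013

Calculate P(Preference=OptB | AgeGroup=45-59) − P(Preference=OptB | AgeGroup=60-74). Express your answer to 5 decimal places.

P(AgeGroup=45-59) = 0.110 + 0.110 + 0.106 + 0.121 = 0.447; P(Preference=OptB | AgeGroup=45-59) = 0.110/0.447 = 0.246085.
P(AgeGroup=60-74) = 0.024 + 0.036 + 0.007 + 0.044 = 0.111; P(Preference=OptB | AgeGroup=60-74) = 0.024/0.111 = 0.216216.
Difference = 0.02987.

0.02987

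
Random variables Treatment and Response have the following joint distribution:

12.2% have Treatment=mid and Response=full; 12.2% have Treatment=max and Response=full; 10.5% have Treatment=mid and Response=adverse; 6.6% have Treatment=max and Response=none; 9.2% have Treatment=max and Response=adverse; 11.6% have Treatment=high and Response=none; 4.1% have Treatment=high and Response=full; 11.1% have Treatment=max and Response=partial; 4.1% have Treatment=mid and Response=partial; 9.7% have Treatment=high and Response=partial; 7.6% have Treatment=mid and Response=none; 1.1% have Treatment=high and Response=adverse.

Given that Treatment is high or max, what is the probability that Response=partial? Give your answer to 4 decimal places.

P(Treatment=high) = 0.116 + 0.097 + 0.041 + 0.011 = 0.265.
P(Treatment=max) = 0.066 + 0.111 + 0.122 + 0.092 = 0.391.
P(Treatment ∈ {high, max}) = 0.265 + 0.391 = 0.656; P(Response=partial, Treatment ∈ {high, max}) = 0.097 + 0.111 = 0.208.
P(Response=partial | Treatment ∈ {high, max}) = 0.208/0.656 = 0.3171.

0.3171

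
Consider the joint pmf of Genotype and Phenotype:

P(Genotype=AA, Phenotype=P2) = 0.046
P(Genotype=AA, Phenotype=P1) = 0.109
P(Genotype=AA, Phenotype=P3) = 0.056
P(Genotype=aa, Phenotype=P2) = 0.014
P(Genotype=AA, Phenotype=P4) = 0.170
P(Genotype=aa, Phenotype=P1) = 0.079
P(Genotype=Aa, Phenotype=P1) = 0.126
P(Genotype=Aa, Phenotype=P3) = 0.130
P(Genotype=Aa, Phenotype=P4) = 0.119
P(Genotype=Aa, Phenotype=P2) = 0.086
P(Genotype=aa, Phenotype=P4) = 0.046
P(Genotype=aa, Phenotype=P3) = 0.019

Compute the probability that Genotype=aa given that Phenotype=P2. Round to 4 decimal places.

P(Phenotype=P2) = 0.046 + 0.086 + 0.014 = 0.146.
P(Genotype=aa | Phenotype=P2) = 0.014/0.146 = 0.0959.

0.0959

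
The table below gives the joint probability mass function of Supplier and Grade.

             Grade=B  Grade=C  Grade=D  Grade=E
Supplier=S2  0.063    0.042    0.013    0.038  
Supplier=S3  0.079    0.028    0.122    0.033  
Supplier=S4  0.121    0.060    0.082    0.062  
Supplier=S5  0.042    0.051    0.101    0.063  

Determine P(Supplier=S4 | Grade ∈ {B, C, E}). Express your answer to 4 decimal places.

0.3563

P(Grade=B) = 0.063 + 0.079 + 0.121 + 0.042 = 0.305.
P(Grade=C) = 0.042 + 0.028 + 0.060 + 0.051 = 0.181.
P(Grade=E) = 0.038 + 0.033 + 0.062 + 0.063 = 0.196.
P(Grade ∈ {B, C, E}) = 0.305 + 0.181 + 0.196 = 0.682; P(Supplier=S4, Grade ∈ {B, C, E}) = 0.121 + 0.060 + 0.062 = 0.243.
P(Supplier=S4 | Grade ∈ {B, C, E}) = 0.243/0.682 = 0.3563.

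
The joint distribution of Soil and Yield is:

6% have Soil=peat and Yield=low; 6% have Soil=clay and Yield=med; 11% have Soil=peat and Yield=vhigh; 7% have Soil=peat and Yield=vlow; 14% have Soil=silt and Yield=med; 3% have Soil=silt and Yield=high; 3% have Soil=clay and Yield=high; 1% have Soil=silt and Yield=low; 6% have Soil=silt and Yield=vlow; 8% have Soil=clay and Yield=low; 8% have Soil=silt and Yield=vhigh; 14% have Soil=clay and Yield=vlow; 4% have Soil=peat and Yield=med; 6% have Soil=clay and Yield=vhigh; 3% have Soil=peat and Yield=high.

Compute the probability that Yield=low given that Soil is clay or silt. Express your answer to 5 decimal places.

0.13043

P(Soil=clay) = 0.14 + 0.08 + 0.06 + 0.03 + 0.06 = 0.37.
P(Soil=silt) = 0.06 + 0.01 + 0.14 + 0.03 + 0.08 = 0.32.
P(Soil ∈ {clay, silt}) = 0.37 + 0.32 = 0.69; P(Yield=low, Soil ∈ {clay, silt}) = 0.08 + 0.01 = 0.09.
P(Yield=low | Soil ∈ {clay, silt}) = 0.09/0.69 = 0.13043.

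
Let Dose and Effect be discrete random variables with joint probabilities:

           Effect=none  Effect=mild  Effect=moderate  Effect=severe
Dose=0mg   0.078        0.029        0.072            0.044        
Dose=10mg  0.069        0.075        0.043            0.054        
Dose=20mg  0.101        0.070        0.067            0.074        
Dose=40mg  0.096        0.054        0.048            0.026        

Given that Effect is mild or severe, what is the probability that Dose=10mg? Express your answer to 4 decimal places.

0.3028

P(Effect=mild) = 0.029 + 0.075 + 0.070 + 0.054 = 0.228.
P(Effect=severe) = 0.044 + 0.054 + 0.074 + 0.026 = 0.198.
P(Effect ∈ {mild, severe}) = 0.228 + 0.198 = 0.426; P(Dose=10mg, Effect ∈ {mild, severe}) = 0.075 + 0.054 = 0.129.
P(Dose=10mg | Effect ∈ {mild, severe}) = 0.129/0.426 = 0.3028.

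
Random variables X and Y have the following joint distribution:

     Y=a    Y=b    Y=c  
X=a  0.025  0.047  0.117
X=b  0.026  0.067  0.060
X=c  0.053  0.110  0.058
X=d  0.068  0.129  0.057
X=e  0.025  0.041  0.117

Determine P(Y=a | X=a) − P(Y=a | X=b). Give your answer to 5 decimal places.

P(X=a) = 0.025 + 0.047 + 0.117 = 0.189; P(Y=a | X=a) = 0.025/0.189 = 0.132275.
P(X=b) = 0.026 + 0.067 + 0.060 = 0.153; P(Y=a | X=b) = 0.026/0.153 = 0.169935.
Difference = -0.03766.

-0.03766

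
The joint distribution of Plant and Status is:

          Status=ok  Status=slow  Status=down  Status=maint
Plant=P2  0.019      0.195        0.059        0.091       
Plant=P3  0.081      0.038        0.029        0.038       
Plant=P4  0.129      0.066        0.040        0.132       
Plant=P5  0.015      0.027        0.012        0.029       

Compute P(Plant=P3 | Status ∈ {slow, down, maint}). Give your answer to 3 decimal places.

P(Status=slow) = 0.195 + 0.038 + 0.066 + 0.027 = 0.326.
P(Status=down) = 0.059 + 0.029 + 0.040 + 0.012 = 0.140.
P(Status=maint) = 0.091 + 0.038 + 0.132 + 0.029 = 0.290.
P(Status ∈ {slow, down, maint}) = 0.326 + 0.140 + 0.290 = 0.756; P(Plant=P3, Status ∈ {slow, down, maint}) = 0.038 + 0.029 + 0.038 = 0.105.
P(Plant=P3 | Status ∈ {slow, down, maint}) = 0.105/0.756 = 0.139.

0.139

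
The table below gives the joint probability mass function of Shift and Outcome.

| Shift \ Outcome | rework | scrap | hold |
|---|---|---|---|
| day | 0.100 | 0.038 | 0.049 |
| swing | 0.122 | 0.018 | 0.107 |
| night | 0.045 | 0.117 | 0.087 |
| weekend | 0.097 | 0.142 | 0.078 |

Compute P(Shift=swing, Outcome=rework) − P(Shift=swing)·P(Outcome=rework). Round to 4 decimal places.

P(Shift=swing) = 0.122 + 0.018 + 0.107 = 0.247.
P(Outcome=rework) = 0.100 + 0.122 + 0.045 + 0.097 = 0.364.
P(Shift=swing, Outcome=rework) − P(Shift=swing)P(Outcome=rework) = 0.122 − 0.247×0.364 = 0.0321.

0.0321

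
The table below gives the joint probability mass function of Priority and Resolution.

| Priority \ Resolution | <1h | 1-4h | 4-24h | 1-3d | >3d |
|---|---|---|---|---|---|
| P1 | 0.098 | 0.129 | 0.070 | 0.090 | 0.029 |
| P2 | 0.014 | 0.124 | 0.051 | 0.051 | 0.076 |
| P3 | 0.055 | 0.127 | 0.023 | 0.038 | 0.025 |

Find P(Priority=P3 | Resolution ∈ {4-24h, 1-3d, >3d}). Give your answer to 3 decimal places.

P(Resolution=4-24h) = 0.070 + 0.051 + 0.023 = 0.144.
P(Resolution=1-3d) = 0.090 + 0.051 + 0.038 = 0.179.
P(Resolution=>3d) = 0.029 + 0.076 + 0.025 = 0.130.
P(Resolution ∈ {4-24h, 1-3d, >3d}) = 0.144 + 0.179 + 0.130 = 0.453; P(Priority=P3, Resolution ∈ {4-24h, 1-3d, >3d}) = 0.023 + 0.038 + 0.025 = 0.086.
P(Priority=P3 | Resolution ∈ {4-24h, 1-3d, >3d}) = 0.086/0.453 = 0.190.

0.190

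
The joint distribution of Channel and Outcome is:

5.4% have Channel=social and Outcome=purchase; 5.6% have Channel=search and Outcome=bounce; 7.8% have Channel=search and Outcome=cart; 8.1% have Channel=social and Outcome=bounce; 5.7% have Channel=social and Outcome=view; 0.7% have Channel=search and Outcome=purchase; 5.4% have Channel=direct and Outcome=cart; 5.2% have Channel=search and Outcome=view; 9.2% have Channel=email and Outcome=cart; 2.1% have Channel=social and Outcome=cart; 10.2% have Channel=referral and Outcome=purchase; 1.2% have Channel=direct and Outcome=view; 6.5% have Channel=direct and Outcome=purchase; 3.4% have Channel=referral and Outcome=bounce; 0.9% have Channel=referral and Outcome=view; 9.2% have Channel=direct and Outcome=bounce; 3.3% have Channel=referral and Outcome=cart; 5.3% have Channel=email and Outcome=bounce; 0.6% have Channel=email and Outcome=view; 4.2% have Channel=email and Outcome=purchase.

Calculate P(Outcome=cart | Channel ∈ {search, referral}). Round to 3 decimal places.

P(Channel=search) = 0.056 + 0.052 + 0.078 + 0.007 = 0.193.
P(Channel=referral) = 0.034 + 0.009 + 0.033 + 0.102 = 0.178.
P(Channel ∈ {search, referral}) = 0.193 + 0.178 = 0.371; P(Outcome=cart, Channel ∈ {search, referral}) = 0.078 + 0.033 = 0.111.
P(Outcome=cart | Channel ∈ {search, referral}) = 0.111/0.371 = 0.299.

0.299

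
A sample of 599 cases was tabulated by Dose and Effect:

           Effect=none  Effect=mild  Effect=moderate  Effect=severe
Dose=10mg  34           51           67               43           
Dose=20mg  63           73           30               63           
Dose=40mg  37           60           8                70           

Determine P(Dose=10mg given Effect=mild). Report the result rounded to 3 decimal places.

Total with Effect=mild: 51 + 73 + 60 = 184.
P(Dose=10mg | Effect=mild) = 51/184 = 0.277.

0.277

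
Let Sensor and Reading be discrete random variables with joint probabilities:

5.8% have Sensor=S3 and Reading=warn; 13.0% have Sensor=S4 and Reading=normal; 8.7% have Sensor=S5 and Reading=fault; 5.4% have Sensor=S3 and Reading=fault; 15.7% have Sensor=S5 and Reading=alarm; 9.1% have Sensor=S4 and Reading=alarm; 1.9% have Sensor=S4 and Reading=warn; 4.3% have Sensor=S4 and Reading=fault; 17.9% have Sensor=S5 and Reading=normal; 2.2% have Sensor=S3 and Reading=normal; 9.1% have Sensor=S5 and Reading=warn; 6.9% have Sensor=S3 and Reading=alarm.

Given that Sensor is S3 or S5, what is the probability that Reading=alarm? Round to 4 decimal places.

0.3152

P(Sensor=S3) = 0.022 + 0.058 + 0.069 + 0.054 = 0.203.
P(Sensor=S5) = 0.179 + 0.091 + 0.157 + 0.087 = 0.514.
P(Sensor ∈ {S3, S5}) = 0.203 + 0.514 = 0.717; P(Reading=alarm, Sensor ∈ {S3, S5}) = 0.069 + 0.157 = 0.226.
P(Reading=alarm | Sensor ∈ {S3, S5}) = 0.226/0.717 = 0.3152.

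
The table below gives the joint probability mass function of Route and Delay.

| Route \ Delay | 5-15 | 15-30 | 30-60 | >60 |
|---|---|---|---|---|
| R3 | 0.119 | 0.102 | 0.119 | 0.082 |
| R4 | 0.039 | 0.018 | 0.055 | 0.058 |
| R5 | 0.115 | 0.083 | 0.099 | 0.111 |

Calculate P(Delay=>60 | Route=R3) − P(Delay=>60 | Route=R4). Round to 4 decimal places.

P(Route=R3) = 0.119 + 0.102 + 0.119 + 0.082 = 0.422; P(Delay=>60 | Route=R3) = 0.082/0.422 = 0.19431.
P(Route=R4) = 0.039 + 0.018 + 0.055 + 0.058 = 0.170; P(Delay=>60 | Route=R4) = 0.058/0.170 = 0.34118.
Difference = -0.1469.

-0.1469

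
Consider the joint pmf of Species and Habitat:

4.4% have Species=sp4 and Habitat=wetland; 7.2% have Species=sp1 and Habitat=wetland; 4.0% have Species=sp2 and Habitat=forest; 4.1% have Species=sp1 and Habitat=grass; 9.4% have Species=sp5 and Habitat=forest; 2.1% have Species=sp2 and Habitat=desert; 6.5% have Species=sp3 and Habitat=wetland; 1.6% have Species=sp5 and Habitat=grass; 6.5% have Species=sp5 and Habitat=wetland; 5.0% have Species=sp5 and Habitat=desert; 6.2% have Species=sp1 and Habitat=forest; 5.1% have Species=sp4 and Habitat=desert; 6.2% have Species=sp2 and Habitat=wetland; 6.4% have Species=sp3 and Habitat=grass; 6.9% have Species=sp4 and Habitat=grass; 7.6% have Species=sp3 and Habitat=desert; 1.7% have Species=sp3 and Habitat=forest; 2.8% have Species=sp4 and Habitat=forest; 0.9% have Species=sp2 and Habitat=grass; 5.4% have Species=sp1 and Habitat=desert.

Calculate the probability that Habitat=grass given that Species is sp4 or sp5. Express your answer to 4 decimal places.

P(Species=sp4) = 0.028 + 0.069 + 0.044 + 0.051 = 0.192.
P(Species=sp5) = 0.094 + 0.016 + 0.065 + 0.050 = 0.225.
P(Species ∈ {sp4, sp5}) = 0.192 + 0.225 = 0.417; P(Habitat=grass, Species ∈ {sp4, sp5}) = 0.069 + 0.016 = 0.085.
P(Habitat=grass | Species ∈ {sp4, sp5}) = 0.085/0.417 = 0.2038.

0.2038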